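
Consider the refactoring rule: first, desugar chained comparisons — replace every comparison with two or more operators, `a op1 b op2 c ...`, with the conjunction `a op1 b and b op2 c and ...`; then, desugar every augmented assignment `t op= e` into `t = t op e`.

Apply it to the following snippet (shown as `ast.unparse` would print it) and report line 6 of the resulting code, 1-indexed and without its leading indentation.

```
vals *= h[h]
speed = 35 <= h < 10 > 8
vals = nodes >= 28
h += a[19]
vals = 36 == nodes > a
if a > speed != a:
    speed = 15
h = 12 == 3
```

Transformed code:
vals = vals * h[h]
speed = 35 <= h and h < 10 and (10 > 8)
vals = nodes >= 28
h = h + a[19]
vals = 36 == nodes and nodes > a
if a > speed and speed != a:
    speed = 15
h = 12 == 3

if a > speed and speed != a:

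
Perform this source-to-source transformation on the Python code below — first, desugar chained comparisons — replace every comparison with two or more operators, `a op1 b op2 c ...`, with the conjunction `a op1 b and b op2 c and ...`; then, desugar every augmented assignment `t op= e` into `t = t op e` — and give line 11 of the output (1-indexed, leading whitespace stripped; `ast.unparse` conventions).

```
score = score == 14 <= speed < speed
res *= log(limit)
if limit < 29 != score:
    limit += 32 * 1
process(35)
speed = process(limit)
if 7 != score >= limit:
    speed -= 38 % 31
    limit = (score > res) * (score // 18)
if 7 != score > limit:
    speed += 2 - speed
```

Transformed code:
score = score == 14 and 14 <= speed and (speed < speed)
res = res * log(limit)
if limit < 29 and 29 != score:
    limit = limit + 32 * 1
process(35)
speed = process(limit)
if 7 != score and score >= limit:
    speed = speed - 38 % 31
    limit = (score > res) * (score // 18)
if 7 != score and score > limit:
    speed = speed + (2 - speed)

speed = speed + (2 - speed)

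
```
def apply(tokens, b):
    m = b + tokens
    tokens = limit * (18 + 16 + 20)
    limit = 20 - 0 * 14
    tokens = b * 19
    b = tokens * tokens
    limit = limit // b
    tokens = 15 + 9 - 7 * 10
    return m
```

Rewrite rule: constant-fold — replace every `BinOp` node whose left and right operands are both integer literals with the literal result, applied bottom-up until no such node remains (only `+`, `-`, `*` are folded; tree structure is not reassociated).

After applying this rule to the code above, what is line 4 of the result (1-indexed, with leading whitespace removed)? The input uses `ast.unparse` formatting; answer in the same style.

limit = 20

Transformed code:
def apply(tokens, b):
    m = b + tokens
    tokens = limit * 54
    limit = 20
    tokens = b * 19
    b = tokens * tokens
    limit = limit // b
    tokens = -46
    return m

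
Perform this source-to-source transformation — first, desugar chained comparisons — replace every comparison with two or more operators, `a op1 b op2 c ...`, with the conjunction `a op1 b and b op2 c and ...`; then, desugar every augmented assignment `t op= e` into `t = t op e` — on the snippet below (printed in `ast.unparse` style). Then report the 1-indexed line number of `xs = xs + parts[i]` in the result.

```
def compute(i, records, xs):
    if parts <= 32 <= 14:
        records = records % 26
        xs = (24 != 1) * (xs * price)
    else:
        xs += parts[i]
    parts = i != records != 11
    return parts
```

6

Transformed code:
def compute(i, records, xs):
    if parts <= 32 and 32 <= 14:
        records = records % 26
        xs = (24 != 1) * (xs * price)
    else:
        xs = xs + parts[i]
    parts = i != records and records != 11
    return parts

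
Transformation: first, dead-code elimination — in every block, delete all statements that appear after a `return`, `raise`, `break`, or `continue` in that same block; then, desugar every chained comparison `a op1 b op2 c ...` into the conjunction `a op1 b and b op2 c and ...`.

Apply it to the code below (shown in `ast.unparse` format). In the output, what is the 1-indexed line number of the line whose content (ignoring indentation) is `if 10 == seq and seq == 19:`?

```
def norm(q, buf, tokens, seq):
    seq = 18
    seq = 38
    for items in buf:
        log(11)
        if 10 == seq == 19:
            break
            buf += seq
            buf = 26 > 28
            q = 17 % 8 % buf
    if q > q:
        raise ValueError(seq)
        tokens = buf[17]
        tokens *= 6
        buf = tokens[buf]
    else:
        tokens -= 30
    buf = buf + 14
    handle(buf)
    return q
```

Transformed code:
def norm(q, buf, tokens, seq):
    seq = 18
    seq = 38
    for items in buf:
        log(11)
        if 10 == seq and seq == 19:
            break
    if q > q:
        raise ValueError(seq)
    else:
        tokens -= 30
    buf = buf + 14
    handle(buf)
    return q

6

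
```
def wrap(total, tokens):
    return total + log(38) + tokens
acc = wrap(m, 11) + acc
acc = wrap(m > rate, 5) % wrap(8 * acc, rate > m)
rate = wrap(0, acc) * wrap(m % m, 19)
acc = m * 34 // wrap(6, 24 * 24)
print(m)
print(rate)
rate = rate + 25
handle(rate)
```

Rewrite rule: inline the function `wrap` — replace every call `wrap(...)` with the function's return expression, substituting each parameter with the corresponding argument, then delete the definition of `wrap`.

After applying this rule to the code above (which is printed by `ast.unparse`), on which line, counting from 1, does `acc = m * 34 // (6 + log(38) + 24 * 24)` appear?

4

Transformed code:
acc = m + log(38) + 11 + acc
acc = ((m > rate) + log(38) + 5) % (8 * acc + log(38) + (rate > m))
rate = (0 + log(38) + acc) * (m % m + log(38) + 19)
acc = m * 34 // (6 + log(38) + 24 * 24)
print(m)
print(rate)
rate = rate + 25
handle(rate)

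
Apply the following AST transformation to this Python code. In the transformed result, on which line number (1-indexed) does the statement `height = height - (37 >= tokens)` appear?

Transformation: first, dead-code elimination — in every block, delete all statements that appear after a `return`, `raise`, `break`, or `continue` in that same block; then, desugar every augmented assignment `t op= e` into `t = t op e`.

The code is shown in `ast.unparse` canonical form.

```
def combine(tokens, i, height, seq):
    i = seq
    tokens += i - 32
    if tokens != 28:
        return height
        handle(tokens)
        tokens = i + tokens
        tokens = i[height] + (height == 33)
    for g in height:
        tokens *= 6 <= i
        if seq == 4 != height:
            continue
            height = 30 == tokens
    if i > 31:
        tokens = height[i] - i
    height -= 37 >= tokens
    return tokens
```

Transformed code:
def combine(tokens, i, height, seq):
    i = seq
    tokens = tokens + (i - 32)
    if tokens != 28:
        return height
    for g in height:
        tokens = tokens * (6 <= i)
        if seq == 4 != height:
            continue
    if i > 31:
        tokens = height[i] - i
    height = height - (37 >= tokens)
    return tokens

12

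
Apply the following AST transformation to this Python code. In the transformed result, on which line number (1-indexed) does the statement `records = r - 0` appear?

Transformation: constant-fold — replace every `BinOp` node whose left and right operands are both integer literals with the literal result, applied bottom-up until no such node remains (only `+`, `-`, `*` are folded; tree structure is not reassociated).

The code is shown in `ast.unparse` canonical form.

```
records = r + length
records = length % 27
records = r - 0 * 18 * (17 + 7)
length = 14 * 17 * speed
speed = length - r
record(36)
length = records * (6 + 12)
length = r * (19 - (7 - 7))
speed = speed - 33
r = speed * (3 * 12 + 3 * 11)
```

Transformed code:
records = r + length
records = length % 27
records = r - 0
length = 238 * speed
speed = length - r
record(36)
length = records * 18
length = r * 19
speed = speed - 33
r = speed * 69

3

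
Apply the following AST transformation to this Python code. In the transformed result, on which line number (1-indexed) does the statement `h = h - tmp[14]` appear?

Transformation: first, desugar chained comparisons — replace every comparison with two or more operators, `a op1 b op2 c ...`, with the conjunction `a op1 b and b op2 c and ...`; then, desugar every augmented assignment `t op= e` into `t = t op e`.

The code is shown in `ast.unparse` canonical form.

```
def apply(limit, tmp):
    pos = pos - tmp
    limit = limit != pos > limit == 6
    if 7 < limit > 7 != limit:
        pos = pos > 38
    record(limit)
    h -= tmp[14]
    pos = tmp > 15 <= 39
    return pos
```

7

Transformed code:
def apply(limit, tmp):
    pos = pos - tmp
    limit = limit != pos and pos > limit and (limit == 6)
    if 7 < limit and limit > 7 and (7 != limit):
        pos = pos > 38
    record(limit)
    h = h - tmp[14]
    pos = tmp > 15 and 15 <= 39
    return pos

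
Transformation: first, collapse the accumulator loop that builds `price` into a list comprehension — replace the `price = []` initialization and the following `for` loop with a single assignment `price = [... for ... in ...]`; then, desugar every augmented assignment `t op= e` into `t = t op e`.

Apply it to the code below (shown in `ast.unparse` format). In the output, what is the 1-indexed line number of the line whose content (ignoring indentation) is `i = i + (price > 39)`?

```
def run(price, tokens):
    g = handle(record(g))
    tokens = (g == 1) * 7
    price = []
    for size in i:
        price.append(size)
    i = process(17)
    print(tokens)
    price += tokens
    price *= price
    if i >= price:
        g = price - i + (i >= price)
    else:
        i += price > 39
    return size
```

Transformed code:
def run(price, tokens):
    g = handle(record(g))
    tokens = (g == 1) * 7
    price = [size for size in i]
    i = process(17)
    print(tokens)
    price = price + tokens
    price = price * price
    if i >= price:
        g = price - i + (i >= price)
    else:
        i = i + (price > 39)
    return size

12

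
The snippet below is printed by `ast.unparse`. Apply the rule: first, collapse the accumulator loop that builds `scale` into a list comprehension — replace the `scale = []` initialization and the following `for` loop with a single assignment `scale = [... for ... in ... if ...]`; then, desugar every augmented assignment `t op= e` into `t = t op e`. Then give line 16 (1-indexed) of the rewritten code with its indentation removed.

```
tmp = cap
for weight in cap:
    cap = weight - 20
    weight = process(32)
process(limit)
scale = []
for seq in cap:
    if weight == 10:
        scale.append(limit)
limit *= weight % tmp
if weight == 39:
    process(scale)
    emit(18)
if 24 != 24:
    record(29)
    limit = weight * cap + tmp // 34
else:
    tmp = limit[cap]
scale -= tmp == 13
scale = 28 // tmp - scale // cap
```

Transformed code:
tmp = cap
for weight in cap:
    cap = weight - 20
    weight = process(32)
process(limit)
scale = [limit for seq in cap if weight == 10]
limit = limit * (weight % tmp)
if weight == 39:
    process(scale)
    emit(18)
if 24 != 24:
    record(29)
    limit = weight * cap + tmp // 34
else:
    tmp = limit[cap]
scale = scale - (tmp == 13)
scale = 28 // tmp - scale // cap

scale = scale - (tmp == 13)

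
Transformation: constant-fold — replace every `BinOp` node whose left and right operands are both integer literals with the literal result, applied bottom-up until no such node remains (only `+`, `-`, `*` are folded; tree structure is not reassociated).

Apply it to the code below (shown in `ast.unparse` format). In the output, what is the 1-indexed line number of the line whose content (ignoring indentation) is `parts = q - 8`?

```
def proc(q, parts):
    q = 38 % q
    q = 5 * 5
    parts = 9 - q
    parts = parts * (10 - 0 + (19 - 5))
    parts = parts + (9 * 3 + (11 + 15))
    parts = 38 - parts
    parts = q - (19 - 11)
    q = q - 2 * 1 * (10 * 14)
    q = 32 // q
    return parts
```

8

Transformed code:
def proc(q, parts):
    q = 38 % q
    q = 25
    parts = 9 - q
    parts = parts * 24
    parts = parts + 53
    parts = 38 - parts
    parts = q - 8
    q = q - 280
    q = 32 // q
    return parts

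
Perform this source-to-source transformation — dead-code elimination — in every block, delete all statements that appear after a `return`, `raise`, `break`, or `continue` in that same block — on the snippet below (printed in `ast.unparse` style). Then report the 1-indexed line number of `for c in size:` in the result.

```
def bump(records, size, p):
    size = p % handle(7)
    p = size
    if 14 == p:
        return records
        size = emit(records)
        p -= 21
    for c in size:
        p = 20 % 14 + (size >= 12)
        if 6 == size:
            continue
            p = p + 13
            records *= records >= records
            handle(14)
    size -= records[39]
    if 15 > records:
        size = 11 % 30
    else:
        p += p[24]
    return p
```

Transformed code:
def bump(records, size, p):
    size = p % handle(7)
    p = size
    if 14 == p:
        return records
    for c in size:
        p = 20 % 14 + (size >= 12)
        if 6 == size:
            continue
    size -= records[39]
    if 15 > records:
        size = 11 % 30
    else:
        p += p[24]
    return p

6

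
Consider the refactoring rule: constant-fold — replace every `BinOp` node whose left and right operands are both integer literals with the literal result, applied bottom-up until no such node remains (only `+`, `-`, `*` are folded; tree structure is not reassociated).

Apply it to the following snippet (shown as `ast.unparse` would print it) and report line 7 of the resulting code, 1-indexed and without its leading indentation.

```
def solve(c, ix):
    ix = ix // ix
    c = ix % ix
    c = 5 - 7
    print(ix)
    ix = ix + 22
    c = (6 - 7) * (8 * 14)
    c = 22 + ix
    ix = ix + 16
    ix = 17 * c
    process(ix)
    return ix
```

c = -112

Transformed code:
def solve(c, ix):
    ix = ix // ix
    c = ix % ix
    c = -2
    print(ix)
    ix = ix + 22
    c = -112
    c = 22 + ix
    ix = ix + 16
    ix = 17 * c
    process(ix)
    return ix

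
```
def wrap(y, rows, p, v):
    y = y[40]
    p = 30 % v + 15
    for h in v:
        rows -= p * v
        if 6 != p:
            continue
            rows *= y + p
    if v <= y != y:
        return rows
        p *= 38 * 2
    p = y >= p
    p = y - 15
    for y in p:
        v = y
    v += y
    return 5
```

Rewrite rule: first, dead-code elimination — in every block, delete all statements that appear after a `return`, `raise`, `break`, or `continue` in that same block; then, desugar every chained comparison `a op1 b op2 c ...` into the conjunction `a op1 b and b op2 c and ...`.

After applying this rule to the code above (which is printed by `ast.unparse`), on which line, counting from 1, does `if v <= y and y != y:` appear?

8

Transformed code:
def wrap(y, rows, p, v):
    y = y[40]
    p = 30 % v + 15
    for h in v:
        rows -= p * v
        if 6 != p:
            continue
    if v <= y and y != y:
        return rows
    p = y >= p
    p = y - 15
    for y in p:
        v = y
    v += y
    return 5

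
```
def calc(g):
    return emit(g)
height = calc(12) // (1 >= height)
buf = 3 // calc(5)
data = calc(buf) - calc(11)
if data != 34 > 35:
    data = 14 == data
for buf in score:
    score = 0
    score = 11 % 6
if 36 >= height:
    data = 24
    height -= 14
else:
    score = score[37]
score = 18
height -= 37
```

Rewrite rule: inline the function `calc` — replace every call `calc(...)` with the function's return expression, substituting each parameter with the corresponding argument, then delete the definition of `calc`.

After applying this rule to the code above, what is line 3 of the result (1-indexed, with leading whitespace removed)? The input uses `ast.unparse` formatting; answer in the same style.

data = emit(buf) - emit(11)

Transformed code:
height = emit(12) // (1 >= height)
buf = 3 // emit(5)
data = emit(buf) - emit(11)
if data != 34 > 35:
    data = 14 == data
for buf in score:
    score = 0
    score = 11 % 6
if 36 >= height:
    data = 24
    height -= 14
else:
    score = score[37]
score = 18
height -= 37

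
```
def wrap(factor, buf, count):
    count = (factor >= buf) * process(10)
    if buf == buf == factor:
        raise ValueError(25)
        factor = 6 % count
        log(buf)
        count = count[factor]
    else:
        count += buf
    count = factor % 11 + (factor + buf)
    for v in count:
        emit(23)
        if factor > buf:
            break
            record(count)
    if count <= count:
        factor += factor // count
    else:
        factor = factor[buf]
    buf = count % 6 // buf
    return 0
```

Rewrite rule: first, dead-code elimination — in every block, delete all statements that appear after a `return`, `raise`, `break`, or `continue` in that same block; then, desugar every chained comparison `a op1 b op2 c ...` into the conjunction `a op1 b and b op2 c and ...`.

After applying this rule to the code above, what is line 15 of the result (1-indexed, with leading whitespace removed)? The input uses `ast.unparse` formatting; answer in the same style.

factor = factor[buf]

Transformed code:
def wrap(factor, buf, count):
    count = (factor >= buf) * process(10)
    if buf == buf and buf == factor:
        raise ValueError(25)
    else:
        count += buf
    count = factor % 11 + (factor + buf)
    for v in count:
        emit(23)
        if factor > buf:
            break
    if count <= count:
        factor += factor // count
    else:
        factor = factor[buf]
    buf = count % 6 // buf
    return 0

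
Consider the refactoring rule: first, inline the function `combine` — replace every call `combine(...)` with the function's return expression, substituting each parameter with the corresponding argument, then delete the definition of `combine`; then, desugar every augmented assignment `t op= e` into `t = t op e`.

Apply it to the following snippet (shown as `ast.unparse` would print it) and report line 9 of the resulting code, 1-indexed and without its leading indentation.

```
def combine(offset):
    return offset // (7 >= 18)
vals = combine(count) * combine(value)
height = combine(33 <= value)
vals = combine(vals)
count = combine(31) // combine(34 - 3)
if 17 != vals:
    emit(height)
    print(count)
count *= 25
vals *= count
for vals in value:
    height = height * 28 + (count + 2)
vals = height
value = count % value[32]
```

Transformed code:
vals = count // (7 >= 18) * (value // (7 >= 18))
height = (33 <= value) // (7 >= 18)
vals = vals // (7 >= 18)
count = 31 // (7 >= 18) // ((34 - 3) // (7 >= 18))
if 17 != vals:
    emit(height)
    print(count)
count = count * 25
vals = vals * count
for vals in value:
    height = height * 28 + (count + 2)
vals = height
value = count % value[32]

vals = vals * count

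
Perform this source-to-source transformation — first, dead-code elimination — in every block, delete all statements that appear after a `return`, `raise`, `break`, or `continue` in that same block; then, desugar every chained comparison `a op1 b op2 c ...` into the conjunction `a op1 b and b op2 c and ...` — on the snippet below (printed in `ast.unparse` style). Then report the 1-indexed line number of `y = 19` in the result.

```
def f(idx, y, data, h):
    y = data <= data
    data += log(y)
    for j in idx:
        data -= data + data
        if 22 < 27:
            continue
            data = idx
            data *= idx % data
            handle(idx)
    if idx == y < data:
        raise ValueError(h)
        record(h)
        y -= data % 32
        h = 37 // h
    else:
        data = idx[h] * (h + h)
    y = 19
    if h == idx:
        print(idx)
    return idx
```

12

Transformed code:
def f(idx, y, data, h):
    y = data <= data
    data += log(y)
    for j in idx:
        data -= data + data
        if 22 < 27:
            continue
    if idx == y and y < data:
        raise ValueError(h)
    else:
        data = idx[h] * (h + h)
    y = 19
    if h == idx:
        print(idx)
    return idx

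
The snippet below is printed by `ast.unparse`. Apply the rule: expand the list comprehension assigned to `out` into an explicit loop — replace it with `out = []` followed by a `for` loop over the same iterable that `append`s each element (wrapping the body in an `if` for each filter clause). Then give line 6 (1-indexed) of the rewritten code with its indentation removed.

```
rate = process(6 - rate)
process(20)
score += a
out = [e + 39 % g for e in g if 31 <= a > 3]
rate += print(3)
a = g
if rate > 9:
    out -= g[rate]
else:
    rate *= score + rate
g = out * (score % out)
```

Transformed code:
rate = process(6 - rate)
process(20)
score += a
out = []
for e in g:
    if 31 <= a > 3:
        out.append(e + 39 % g)
rate += print(3)
a = g
if rate > 9:
    out -= g[rate]
else:
    rate *= score + rate
g = out * (score % out)

if 31 <= a > 3:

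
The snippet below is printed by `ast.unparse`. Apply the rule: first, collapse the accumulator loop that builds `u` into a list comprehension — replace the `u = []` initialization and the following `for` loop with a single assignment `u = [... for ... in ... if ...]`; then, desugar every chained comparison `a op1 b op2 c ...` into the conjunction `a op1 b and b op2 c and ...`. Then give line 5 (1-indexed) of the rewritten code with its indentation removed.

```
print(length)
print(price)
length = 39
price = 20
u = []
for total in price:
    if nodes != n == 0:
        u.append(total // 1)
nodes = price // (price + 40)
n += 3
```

u = [total // 1 for total in price if nodes != n and n == 0]

Transformed code:
print(length)
print(price)
length = 39
price = 20
u = [total // 1 for total in price if nodes != n and n == 0]
nodes = price // (price + 40)
n += 3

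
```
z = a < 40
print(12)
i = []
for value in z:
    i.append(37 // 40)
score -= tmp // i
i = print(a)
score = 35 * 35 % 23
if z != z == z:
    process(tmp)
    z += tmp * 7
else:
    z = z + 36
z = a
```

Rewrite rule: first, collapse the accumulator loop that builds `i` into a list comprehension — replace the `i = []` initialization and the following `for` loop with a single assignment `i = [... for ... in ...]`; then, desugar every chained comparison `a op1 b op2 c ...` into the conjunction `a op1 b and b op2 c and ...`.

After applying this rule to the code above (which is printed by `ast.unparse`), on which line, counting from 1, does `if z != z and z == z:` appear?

Transformed code:
z = a < 40
print(12)
i = [37 // 40 for value in z]
score -= tmp // i
i = print(a)
score = 35 * 35 % 23
if z != z and z == z:
    process(tmp)
    z += tmp * 7
else:
    z = z + 36
z = a

7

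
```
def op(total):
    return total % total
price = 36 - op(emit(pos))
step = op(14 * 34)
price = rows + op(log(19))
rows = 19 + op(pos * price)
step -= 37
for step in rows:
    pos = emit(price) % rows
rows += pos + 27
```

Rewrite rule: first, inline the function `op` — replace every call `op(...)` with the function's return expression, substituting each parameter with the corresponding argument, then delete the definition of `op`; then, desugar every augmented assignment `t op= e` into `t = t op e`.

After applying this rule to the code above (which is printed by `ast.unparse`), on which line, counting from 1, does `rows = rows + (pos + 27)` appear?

8

Transformed code:
price = 36 - emit(pos) % emit(pos)
step = 14 * 34 % (14 * 34)
price = rows + log(19) % log(19)
rows = 19 + pos * price % (pos * price)
step = step - 37
for step in rows:
    pos = emit(price) % rows
rows = rows + (pos + 27)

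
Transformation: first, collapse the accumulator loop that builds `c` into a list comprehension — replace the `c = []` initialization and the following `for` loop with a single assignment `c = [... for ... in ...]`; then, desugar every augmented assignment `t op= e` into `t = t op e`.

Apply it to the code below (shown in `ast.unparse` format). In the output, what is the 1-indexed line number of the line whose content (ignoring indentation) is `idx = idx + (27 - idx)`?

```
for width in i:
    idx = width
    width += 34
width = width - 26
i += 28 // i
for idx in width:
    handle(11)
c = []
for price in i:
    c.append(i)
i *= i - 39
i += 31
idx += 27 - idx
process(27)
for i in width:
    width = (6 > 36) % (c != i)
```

11

Transformed code:
for width in i:
    idx = width
    width = width + 34
width = width - 26
i = i + 28 // i
for idx in width:
    handle(11)
c = [i for price in i]
i = i * (i - 39)
i = i + 31
idx = idx + (27 - idx)
process(27)
for i in width:
    width = (6 > 36) % (c != i)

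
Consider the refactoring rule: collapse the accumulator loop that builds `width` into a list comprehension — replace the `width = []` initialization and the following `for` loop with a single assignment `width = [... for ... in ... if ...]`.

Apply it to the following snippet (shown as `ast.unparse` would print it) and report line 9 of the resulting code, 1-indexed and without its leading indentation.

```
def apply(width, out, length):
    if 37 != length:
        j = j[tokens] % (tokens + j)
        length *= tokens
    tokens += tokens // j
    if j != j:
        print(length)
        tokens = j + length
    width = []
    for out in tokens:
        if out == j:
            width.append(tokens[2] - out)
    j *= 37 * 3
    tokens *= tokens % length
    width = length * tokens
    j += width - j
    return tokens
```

width = [tokens[2] - out for out in tokens if out == j]

Transformed code:
def apply(width, out, length):
    if 37 != length:
        j = j[tokens] % (tokens + j)
        length *= tokens
    tokens += tokens // j
    if j != j:
        print(length)
        tokens = j + length
    width = [tokens[2] - out for out in tokens if out == j]
    j *= 37 * 3
    tokens *= tokens % length
    width = length * tokens
    j += width - j
    return tokens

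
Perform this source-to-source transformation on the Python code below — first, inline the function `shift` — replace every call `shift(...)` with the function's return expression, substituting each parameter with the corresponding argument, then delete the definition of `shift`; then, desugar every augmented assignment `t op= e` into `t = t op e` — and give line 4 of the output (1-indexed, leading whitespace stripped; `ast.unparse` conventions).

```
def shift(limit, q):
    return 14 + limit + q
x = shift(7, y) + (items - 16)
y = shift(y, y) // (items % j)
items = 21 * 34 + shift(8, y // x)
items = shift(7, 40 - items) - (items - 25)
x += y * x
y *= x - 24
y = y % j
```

items = 14 + 7 + (40 - items) - (items - 25)

Transformed code:
x = 14 + 7 + y + (items - 16)
y = (14 + y + y) // (items % j)
items = 21 * 34 + (14 + 8 + y // x)
items = 14 + 7 + (40 - items) - (items - 25)
x = x + y * x
y = y * (x - 24)
y = y % j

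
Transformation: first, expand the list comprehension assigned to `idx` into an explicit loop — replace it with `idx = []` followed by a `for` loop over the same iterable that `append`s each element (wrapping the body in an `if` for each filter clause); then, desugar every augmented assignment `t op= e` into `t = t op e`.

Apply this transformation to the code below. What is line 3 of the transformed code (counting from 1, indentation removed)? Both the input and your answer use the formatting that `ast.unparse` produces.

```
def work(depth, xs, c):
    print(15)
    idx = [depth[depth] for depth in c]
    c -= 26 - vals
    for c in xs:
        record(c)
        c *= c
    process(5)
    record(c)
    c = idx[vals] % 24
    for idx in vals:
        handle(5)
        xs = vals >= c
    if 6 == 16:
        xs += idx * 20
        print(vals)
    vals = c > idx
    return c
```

idx = []

Transformed code:
def work(depth, xs, c):
    print(15)
    idx = []
    for depth in c:
        idx.append(depth[depth])
    c = c - (26 - vals)
    for c in xs:
        record(c)
        c = c * c
    process(5)
    record(c)
    c = idx[vals] % 24
    for idx in vals:
        handle(5)
        xs = vals >= c
    if 6 == 16:
        xs = xs + idx * 20
        print(vals)
    vals = c > idx
    return c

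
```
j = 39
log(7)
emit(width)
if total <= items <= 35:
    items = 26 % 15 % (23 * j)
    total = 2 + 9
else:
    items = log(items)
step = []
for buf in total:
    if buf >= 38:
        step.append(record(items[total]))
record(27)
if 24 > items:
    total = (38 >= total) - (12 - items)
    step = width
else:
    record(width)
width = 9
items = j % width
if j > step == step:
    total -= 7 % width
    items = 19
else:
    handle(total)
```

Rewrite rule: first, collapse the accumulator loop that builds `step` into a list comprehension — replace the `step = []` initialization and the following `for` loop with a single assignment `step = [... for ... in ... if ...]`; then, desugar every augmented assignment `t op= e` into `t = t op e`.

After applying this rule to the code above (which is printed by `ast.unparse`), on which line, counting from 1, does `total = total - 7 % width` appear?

Transformed code:
j = 39
log(7)
emit(width)
if total <= items <= 35:
    items = 26 % 15 % (23 * j)
    total = 2 + 9
else:
    items = log(items)
step = [record(items[total]) for buf in total if buf >= 38]
record(27)
if 24 > items:
    total = (38 >= total) - (12 - items)
    step = width
else:
    record(width)
width = 9
items = j % width
if j > step == step:
    total = total - 7 % width
    items = 19
else:
    handle(total)

19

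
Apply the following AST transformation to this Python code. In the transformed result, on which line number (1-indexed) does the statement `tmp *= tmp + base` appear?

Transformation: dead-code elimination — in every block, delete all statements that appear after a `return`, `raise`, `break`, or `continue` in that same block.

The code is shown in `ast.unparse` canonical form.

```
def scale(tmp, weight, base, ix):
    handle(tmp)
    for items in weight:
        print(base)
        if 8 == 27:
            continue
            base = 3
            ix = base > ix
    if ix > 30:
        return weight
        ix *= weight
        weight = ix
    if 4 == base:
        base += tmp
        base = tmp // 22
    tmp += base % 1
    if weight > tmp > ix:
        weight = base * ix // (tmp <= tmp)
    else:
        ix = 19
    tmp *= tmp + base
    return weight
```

Transformed code:
def scale(tmp, weight, base, ix):
    handle(tmp)
    for items in weight:
        print(base)
        if 8 == 27:
            continue
    if ix > 30:
        return weight
    if 4 == base:
        base += tmp
        base = tmp // 22
    tmp += base % 1
    if weight > tmp > ix:
        weight = base * ix // (tmp <= tmp)
    else:
        ix = 19
    tmp *= tmp + base
    return weight

17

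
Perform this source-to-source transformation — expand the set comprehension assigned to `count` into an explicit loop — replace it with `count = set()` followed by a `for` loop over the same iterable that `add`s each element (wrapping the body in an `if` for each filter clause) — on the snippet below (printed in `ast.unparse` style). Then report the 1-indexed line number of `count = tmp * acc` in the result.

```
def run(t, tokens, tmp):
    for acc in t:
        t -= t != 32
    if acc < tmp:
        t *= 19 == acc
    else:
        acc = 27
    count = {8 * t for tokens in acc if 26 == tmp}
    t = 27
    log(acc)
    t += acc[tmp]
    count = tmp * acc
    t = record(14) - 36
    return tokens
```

Transformed code:
def run(t, tokens, tmp):
    for acc in t:
        t -= t != 32
    if acc < tmp:
        t *= 19 == acc
    else:
        acc = 27
    count = set()
    for tokens in acc:
        if 26 == tmp:
            count.add(8 * t)
    t = 27
    log(acc)
    t += acc[tmp]
    count = tmp * acc
    t = record(14) - 36
    return tokens

15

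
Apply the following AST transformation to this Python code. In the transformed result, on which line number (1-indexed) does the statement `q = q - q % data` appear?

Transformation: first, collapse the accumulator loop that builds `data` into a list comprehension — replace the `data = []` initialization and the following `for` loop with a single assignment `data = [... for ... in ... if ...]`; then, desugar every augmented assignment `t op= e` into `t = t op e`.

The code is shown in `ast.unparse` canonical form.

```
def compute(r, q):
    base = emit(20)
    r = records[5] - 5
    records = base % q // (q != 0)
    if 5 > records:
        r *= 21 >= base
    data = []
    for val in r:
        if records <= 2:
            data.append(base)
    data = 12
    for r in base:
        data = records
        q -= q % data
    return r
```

11

Transformed code:
def compute(r, q):
    base = emit(20)
    r = records[5] - 5
    records = base % q // (q != 0)
    if 5 > records:
        r = r * (21 >= base)
    data = [base for val in r if records <= 2]
    data = 12
    for r in base:
        data = records
        q = q - q % data
    return r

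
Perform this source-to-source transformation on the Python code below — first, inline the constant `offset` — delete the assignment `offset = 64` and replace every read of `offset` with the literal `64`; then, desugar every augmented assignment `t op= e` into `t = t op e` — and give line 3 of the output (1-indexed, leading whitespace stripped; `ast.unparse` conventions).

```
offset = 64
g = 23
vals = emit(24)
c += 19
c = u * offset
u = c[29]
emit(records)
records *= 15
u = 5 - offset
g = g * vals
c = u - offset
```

Transformed code:
g = 23
vals = emit(24)
c = c + 19
c = u * 64
u = c[29]
emit(records)
records = records * 15
u = 5 - 64
g = g * vals
c = u - 64

c = c + 19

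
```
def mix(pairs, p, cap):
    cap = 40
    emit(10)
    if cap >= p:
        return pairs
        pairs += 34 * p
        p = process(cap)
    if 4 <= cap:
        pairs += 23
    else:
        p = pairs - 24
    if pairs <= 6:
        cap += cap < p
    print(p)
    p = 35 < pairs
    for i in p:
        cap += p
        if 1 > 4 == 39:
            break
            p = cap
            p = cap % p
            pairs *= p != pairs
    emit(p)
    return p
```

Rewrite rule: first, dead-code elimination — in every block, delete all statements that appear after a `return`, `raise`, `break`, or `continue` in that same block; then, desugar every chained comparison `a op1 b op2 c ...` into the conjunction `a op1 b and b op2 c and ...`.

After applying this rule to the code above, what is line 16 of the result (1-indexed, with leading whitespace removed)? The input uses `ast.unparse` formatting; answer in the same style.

Transformed code:
def mix(pairs, p, cap):
    cap = 40
    emit(10)
    if cap >= p:
        return pairs
    if 4 <= cap:
        pairs += 23
    else:
        p = pairs - 24
    if pairs <= 6:
        cap += cap < p
    print(p)
    p = 35 < pairs
    for i in p:
        cap += p
        if 1 > 4 and 4 == 39:
            break
    emit(p)
    return p

if 1 > 4 and 4 == 39:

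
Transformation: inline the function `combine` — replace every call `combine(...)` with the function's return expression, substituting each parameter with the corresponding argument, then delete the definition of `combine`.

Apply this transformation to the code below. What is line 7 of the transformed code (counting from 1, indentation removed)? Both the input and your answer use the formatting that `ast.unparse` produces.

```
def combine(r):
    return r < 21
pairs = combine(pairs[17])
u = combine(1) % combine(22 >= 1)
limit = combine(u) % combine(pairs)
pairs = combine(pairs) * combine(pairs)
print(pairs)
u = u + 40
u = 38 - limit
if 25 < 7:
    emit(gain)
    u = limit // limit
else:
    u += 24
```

Transformed code:
pairs = pairs[17] < 21
u = (1 < 21) % ((22 >= 1) < 21)
limit = (u < 21) % (pairs < 21)
pairs = (pairs < 21) * (pairs < 21)
print(pairs)
u = u + 40
u = 38 - limit
if 25 < 7:
    emit(gain)
    u = limit // limit
else:
    u += 24

u = 38 - limit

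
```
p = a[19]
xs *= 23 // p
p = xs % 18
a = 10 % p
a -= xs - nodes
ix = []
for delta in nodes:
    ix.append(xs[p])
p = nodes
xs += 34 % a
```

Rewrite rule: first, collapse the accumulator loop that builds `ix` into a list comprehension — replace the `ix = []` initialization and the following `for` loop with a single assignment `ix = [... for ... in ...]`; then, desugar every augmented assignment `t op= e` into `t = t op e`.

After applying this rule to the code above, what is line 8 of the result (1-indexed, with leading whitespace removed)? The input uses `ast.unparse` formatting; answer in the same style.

Transformed code:
p = a[19]
xs = xs * (23 // p)
p = xs % 18
a = 10 % p
a = a - (xs - nodes)
ix = [xs[p] for delta in nodes]
p = nodes
xs = xs + 34 % a

xs = xs + 34 % a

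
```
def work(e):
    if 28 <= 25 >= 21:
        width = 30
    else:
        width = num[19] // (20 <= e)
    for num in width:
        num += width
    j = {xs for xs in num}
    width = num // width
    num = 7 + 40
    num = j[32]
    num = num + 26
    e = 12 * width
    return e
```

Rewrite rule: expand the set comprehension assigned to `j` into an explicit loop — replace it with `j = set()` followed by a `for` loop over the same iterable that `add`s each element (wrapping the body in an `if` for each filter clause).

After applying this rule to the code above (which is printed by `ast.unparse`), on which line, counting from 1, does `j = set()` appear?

Transformed code:
def work(e):
    if 28 <= 25 >= 21:
        width = 30
    else:
        width = num[19] // (20 <= e)
    for num in width:
        num += width
    j = set()
    for xs in num:
        j.add(xs)
    width = num // width
    num = 7 + 40
    num = j[32]
    num = num + 26
    e = 12 * width
    return e

8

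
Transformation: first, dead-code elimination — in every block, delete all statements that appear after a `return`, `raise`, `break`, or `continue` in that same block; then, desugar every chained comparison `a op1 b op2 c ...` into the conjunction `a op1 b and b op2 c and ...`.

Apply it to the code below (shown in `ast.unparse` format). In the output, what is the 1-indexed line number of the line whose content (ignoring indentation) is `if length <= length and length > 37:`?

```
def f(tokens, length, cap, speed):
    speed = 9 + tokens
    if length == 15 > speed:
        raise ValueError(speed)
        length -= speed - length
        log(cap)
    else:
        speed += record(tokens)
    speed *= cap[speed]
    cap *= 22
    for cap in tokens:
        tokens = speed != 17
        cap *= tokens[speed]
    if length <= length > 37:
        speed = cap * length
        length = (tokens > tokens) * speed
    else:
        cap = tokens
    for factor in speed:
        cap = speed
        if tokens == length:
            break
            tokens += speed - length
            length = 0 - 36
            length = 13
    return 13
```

Transformed code:
def f(tokens, length, cap, speed):
    speed = 9 + tokens
    if length == 15 and 15 > speed:
        raise ValueError(speed)
    else:
        speed += record(tokens)
    speed *= cap[speed]
    cap *= 22
    for cap in tokens:
        tokens = speed != 17
        cap *= tokens[speed]
    if length <= length and length > 37:
        speed = cap * length
        length = (tokens > tokens) * speed
    else:
        cap = tokens
    for factor in speed:
        cap = speed
        if tokens == length:
            break
    return 13

12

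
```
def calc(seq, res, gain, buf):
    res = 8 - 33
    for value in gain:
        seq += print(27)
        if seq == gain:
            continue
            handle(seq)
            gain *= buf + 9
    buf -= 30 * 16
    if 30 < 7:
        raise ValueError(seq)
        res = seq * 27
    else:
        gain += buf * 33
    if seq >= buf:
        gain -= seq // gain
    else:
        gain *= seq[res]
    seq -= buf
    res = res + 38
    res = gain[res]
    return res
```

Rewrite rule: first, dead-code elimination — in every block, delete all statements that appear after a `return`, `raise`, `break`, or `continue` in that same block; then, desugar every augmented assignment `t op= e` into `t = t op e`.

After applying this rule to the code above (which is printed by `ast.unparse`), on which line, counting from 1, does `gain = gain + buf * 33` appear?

Transformed code:
def calc(seq, res, gain, buf):
    res = 8 - 33
    for value in gain:
        seq = seq + print(27)
        if seq == gain:
            continue
    buf = buf - 30 * 16
    if 30 < 7:
        raise ValueError(seq)
    else:
        gain = gain + buf * 33
    if seq >= buf:
        gain = gain - seq // gain
    else:
        gain = gain * seq[res]
    seq = seq - buf
    res = res + 38
    res = gain[res]
    return res

11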